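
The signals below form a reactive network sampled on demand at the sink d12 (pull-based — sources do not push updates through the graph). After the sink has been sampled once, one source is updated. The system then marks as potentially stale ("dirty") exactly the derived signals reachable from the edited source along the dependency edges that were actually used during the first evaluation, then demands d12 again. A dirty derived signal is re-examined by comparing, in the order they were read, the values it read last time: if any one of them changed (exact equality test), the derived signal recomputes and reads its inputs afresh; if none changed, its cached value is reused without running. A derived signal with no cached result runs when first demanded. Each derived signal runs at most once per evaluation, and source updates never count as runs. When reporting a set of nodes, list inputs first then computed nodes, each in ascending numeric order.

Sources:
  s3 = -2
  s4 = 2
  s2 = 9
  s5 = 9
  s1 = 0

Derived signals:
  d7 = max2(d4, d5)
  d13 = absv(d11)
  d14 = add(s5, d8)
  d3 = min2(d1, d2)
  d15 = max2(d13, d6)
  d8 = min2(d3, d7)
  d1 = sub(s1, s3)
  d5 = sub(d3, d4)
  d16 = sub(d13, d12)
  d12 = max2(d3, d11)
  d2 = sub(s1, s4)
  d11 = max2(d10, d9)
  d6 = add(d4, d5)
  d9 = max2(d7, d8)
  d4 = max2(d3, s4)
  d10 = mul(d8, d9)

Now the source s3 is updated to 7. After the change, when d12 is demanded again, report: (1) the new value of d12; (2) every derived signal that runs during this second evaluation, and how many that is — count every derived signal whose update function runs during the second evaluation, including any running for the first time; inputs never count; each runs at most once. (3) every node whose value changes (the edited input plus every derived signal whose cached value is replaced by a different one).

d12 now evaluates to 2.
Run set: d1, d3, d4, d5, d7, d8, d9, d10, d11, d12 (10 run).
Changed values: s3, d1, d3, d5, d8, d10.

Initial pass — values computed on the first demand:
  d1 = sub(0, -2) = 2
  d2 = sub(0, 2) = -2
  d3 = min2(2, -2) = -2
  d4 = max2(-2, 2) = 2
  d5 = sub(-2, 2) = -4
  d7 = max2(2, -4) = 2
  d8 = min2(-2, 2) = -2
  d9 = max2(2, -2) = 2
  d10 = mul(-2, 2) = -4
  d11 = max2(-4, 2) = 2
  d12 = max2(-2, 2) = 2

Second demand — change propagation:
  d1: re-runs because s3 -2->7; new result -7.
  d3: re-runs because d1 2->-7; new result -7.
  d4: re-runs because d3 -2->-7; new result 2 (unchanged).
  d5: re-runs because d3 -2->-7; new result -9.
  d7: re-runs because d5 -4->-9; new result 2 (unchanged).
  d8: re-runs because d3 -2->-7; new result -7.
  d9: re-runs because d8 -2->-7; new result 2 (unchanged).
  d10: re-runs because d8 -2->-7; new result -14.
  d11: re-runs because d10 -4->-14; new result 2 (unchanged).
  d12: re-runs because d3 -2->-7; new result 2 (unchanged).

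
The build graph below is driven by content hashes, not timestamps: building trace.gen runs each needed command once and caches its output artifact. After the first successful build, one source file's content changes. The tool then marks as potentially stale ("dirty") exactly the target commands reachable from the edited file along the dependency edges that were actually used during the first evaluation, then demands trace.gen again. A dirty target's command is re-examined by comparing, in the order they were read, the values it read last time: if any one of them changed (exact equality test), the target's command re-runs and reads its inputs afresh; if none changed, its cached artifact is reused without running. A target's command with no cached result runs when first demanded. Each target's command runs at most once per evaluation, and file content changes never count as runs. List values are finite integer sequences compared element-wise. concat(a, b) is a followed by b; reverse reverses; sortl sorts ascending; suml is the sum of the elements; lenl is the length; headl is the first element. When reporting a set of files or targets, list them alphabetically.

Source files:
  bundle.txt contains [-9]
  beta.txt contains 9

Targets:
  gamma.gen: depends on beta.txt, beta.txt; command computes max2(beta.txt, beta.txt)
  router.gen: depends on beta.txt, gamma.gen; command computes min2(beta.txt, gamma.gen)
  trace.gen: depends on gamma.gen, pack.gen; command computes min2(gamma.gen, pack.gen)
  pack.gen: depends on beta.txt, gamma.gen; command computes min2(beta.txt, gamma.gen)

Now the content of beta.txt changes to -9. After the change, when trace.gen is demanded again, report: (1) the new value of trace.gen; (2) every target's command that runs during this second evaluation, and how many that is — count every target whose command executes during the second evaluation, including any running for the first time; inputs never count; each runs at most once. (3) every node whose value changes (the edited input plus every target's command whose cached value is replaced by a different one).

trace.gen now evaluates to -9.
Run set: gamma.gen, pack.gen, trace.gen (3 run).
Changed values: beta.txt, gamma.gen, pack.gen, trace.gen.

Initial pass — values computed on the first demand:
  gamma.gen = max2(9, 9) = 9
  pack.gen = min2(9, 9) = 9
  trace.gen = min2(9, 9) = 9

Second demand — change propagation:
  gamma.gen: re-runs because beta.txt 9->-9; beta.txt 9->-9; new result -9.
  pack.gen: re-runs because beta.txt 9->-9; gamma.gen 9->-9; new result -9.
  trace.gen: re-runs because gamma.gen 9->-9; pack.gen 9->-9; new result -9.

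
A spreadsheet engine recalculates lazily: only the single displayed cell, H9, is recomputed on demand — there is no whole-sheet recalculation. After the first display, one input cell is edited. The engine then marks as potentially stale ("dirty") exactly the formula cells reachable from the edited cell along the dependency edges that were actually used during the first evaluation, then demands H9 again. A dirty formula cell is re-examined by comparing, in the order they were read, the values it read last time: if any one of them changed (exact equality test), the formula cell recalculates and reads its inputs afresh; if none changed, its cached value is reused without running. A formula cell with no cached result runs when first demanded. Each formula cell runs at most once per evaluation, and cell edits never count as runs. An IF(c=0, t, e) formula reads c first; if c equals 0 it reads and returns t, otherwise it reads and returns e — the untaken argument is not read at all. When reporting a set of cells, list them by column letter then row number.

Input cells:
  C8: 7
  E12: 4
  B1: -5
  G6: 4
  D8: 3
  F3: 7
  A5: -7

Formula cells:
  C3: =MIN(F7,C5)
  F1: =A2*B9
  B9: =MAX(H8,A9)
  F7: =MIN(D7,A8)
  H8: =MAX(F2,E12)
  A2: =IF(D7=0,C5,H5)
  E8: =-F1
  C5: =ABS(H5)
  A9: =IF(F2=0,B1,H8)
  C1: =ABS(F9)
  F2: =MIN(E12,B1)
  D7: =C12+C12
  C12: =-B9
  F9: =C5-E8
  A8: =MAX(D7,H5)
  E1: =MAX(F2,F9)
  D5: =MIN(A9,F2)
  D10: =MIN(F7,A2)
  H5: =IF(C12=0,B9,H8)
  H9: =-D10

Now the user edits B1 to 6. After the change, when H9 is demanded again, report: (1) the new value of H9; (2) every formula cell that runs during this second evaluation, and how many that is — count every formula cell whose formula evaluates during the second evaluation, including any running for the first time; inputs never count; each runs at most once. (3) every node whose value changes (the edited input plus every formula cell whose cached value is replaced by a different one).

New value of H9: 8.
Formula cells that run: A9, F2, H8 — 3 in total.
Values that change: B1, F2.
Key observation: the cutoff stops propagation at B9 — its inputs' values are unchanged, so it reuses its cache.

First evaluation (everything demanded from the output):
  F2 = MIN(4, -5) = -5
  H8 = MAX(-5, 4) = 4
  A9 = IF(F2=0: F2=-5 -> else branch H8) = 4
  B9 = MAX(4, 4) = 4
  C12 = -(4) = -4
  D7 = -4 + -4 = -8
  H5 = IF(C12=0: C12=-4 -> else branch H8) = 4
  A2 = IF(D7=0: D7=-8 -> else branch H5) = 4
  A8 = MAX(-8, 4) = 4
  F7 = MIN(-8, 4) = -8
  D10 = MIN(-8, 4) = -8
  H9 = -(-8) = 8

Propagation after the edit:
  F2: runs — B1 -5->6; result 4.
  H8: runs — F2 -5->4; result 4 (same value as before).
  A9: runs — F2 -5->4; result 4 (same value as before).
  B9: checked — values it read are unchanged (H8 unchanged, A9 unchanged); reused cached 4 without running.
  C12: checked — values it read are unchanged (B9 unchanged); reused cached -4 without running.
  D7: checked — values it read are unchanged (C12 unchanged, C12 unchanged); reused cached -8 without running.
  H5: checked — values it read are unchanged (C12 unchanged, H8 unchanged); reused cached 4 without running.
  A2: checked — values it read are unchanged (D7 unchanged, H5 unchanged); reused cached 4 without running.
  A8: checked — values it read are unchanged (D7 unchanged, H5 unchanged); reused cached 4 without running.
  F7: checked — values it read are unchanged (D7 unchanged, A8 unchanged); reused cached -8 without running.
  D10: checked — values it read are unchanged (F7 unchanged, A2 unchanged); reused cached -8 without running.
  H9: checked — values it read are unchanged (D10 unchanged); reused cached 8 without running.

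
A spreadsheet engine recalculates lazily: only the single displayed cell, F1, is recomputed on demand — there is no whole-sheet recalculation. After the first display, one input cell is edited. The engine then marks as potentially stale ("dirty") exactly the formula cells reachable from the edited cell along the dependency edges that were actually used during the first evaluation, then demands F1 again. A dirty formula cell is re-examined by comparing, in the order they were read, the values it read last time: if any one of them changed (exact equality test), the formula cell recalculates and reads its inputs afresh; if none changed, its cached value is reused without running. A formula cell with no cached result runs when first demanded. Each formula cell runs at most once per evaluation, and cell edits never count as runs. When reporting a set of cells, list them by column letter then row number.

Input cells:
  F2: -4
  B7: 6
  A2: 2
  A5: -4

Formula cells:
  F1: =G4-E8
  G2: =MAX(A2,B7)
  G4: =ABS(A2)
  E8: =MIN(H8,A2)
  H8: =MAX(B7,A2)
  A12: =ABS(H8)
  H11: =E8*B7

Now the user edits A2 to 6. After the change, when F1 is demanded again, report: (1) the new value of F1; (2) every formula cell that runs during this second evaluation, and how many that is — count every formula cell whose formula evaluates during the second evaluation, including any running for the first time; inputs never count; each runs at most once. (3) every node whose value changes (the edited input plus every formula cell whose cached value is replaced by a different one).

New value of F1: 0.
Formula cells that run: E8, F1, G4, H8 — 4 in total.
Values that change: A2, E8, G4.

First evaluation (everything demanded from the output):
  G4 = ABS(2) = 2
  H8 = MAX(6, 2) = 6
  E8 = MIN(6, 2) = 2
  F1 = 2 - 2 = 0

Propagation after the edit:
  G4: runs — A2 2->6; result 6.
  H8: runs — A2 2->6; result 6 (same value as before).
  E8: runs — A2 2->6; result 6.
  F1: runs — G4 2->6; E8 2->6; result 0 (same value as before).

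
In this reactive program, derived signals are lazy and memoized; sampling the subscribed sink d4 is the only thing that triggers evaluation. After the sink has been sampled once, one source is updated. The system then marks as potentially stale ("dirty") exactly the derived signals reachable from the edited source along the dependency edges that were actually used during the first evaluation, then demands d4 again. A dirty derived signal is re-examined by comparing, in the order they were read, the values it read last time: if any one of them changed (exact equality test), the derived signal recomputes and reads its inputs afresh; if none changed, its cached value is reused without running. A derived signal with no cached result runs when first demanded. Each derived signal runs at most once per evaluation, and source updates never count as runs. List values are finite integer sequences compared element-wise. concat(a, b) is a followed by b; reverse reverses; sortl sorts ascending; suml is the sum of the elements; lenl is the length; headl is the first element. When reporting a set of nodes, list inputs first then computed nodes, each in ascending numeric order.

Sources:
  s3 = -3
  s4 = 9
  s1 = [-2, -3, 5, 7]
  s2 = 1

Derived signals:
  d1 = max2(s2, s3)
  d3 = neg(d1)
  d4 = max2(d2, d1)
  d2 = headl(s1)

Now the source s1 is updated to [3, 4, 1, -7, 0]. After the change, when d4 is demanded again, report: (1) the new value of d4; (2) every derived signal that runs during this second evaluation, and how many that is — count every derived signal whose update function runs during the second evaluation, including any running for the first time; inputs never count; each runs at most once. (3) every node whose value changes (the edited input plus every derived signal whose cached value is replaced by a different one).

Demanding d4 again yields 3.
2 derived signals run: d2, d4.
The nodes whose values change: s1, d2, d4.

First demand of the output computes:
  d1 = max2(1, -3) = 1
  d2 = headl([-2, -3, 5, 7]) = -2
  d4 = max2(-2, 1) = 1

After the edit, cleaning proceeds:
  d2: a read changed (s1 [-2, -3, 5, 7]->[3, 4, 1, -7, 0]) — executes, giving 3.
  d4: a read changed (d2 -2->3) — executes, giving 3.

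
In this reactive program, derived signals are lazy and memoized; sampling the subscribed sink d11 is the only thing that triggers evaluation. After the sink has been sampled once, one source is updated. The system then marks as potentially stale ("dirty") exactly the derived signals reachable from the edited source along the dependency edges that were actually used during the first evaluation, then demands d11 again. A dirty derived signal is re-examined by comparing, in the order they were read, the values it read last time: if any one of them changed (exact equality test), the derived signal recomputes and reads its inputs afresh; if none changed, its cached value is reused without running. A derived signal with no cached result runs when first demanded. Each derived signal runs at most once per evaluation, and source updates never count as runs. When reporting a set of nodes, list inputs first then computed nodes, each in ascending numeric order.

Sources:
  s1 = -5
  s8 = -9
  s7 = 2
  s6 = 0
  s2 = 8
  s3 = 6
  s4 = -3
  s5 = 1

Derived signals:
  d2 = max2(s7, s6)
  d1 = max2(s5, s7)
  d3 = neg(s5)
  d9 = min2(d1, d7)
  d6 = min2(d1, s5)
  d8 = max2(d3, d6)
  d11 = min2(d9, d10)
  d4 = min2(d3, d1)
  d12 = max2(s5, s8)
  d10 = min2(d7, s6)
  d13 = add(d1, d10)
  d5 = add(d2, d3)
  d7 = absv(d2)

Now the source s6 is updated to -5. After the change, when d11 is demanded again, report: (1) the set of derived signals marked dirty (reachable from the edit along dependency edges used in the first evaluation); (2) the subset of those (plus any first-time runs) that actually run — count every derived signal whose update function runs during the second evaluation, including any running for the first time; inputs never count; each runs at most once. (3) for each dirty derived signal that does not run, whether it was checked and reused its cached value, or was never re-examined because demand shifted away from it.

First demand of the output computes:
  d1 = max2(1, 2) = 2
  d2 = max2(2, 0) = 2
  d7 = absv(2) = 2
  d9 = min2(2, 2) = 2
  d10 = min2(2, 0) = 0
  d11 = min2(2, 0) = 0

After the edit, cleaning proceeds:
  d2: a read changed (s6 0->-5) — executes, giving 2 — identical to its old value.
  d7: dirty, but its reads are unchanged (d2 unchanged); cached 2 stands.
  d9: dirty, but its reads are unchanged (d1 unchanged, d7 unchanged); cached 2 stands.
  d10: a read changed (s6 0->-5) — executes, giving -5.
  d11: a read changed (d10 0->-5) — executes, giving -5.

Note where the cutoff bites: d7 is checked, finds nothing changed, and keeps its cache.

The edit dirties: d2, d7, d9, d10, d11.
3 derived signals run: d2, d10, d11.
Cache hits after checking: d7, d9.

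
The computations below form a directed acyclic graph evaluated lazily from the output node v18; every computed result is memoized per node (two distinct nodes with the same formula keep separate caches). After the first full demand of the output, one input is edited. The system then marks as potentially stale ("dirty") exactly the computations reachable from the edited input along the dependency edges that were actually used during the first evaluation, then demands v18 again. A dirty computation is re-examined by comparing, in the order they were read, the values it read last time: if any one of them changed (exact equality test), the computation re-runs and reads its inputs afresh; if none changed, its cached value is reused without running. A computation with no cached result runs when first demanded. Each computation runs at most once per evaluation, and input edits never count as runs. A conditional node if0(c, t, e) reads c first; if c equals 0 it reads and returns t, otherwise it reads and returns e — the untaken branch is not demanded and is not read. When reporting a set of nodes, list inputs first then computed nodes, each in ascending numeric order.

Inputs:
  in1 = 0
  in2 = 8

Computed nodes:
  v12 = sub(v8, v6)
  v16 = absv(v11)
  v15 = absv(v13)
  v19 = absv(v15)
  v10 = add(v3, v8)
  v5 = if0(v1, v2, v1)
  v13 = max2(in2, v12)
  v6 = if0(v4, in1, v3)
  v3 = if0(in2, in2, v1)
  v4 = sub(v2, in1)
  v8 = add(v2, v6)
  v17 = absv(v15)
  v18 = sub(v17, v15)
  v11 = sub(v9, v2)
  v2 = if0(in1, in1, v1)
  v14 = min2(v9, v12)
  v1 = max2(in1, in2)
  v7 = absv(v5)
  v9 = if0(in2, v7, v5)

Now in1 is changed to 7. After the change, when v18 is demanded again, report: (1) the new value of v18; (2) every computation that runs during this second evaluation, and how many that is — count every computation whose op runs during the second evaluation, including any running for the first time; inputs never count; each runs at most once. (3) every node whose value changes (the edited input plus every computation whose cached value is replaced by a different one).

First demand of the output computes:
  v2 = if0(in1=0 -> then branch in1) = 0
  v4 = sub(0, 0) = 0
  v6 = if0(v4=0 -> then branch in1) = 0
  v8 = add(0, 0) = 0
  v12 = sub(0, 0) = 0
  v13 = max2(8, 0) = 8
  v15 = absv(8) = 8
  v17 = absv(8) = 8
  v18 = sub(8, 8) = 0

After the edit, cleaning proceeds:
  v1: had never run; runs now, result 8.
  v2: a read changed (in1 0->7; in1 0->7) — executes, giving 8.
  v3: had never run; runs now, result 8.
  v4: a read changed (v2 0->8; in1 0->7) — executes, giving 1.
  v6: a read changed (v4 0->1; in1 0->7) — executes, giving 8.
  v8: a read changed (v2 0->8; v6 0->8) — executes, giving 16.
  v12: a read changed (v8 0->16; v6 0->8) — executes, giving 8.
  v13: a read changed (v12 0->8) — executes, giving 8 — identical to its old value.
  v15: dirty, but its reads are unchanged (v13 unchanged); cached 8 stands.
  v17: dirty, but its reads are unchanged (v15 unchanged); cached 8 stands.
  v18: dirty, but its reads are unchanged (v17 unchanged, v15 unchanged); cached 0 stands.

Note the branch switch — v1, v3 had no cache and run now for the first time.

Demanding v18 again yields 0.
8 computations run: v1, v2, v3, v4, v6, v8, v12, v13.
The nodes whose values change: in1, v2, v4, v6, v8, v12.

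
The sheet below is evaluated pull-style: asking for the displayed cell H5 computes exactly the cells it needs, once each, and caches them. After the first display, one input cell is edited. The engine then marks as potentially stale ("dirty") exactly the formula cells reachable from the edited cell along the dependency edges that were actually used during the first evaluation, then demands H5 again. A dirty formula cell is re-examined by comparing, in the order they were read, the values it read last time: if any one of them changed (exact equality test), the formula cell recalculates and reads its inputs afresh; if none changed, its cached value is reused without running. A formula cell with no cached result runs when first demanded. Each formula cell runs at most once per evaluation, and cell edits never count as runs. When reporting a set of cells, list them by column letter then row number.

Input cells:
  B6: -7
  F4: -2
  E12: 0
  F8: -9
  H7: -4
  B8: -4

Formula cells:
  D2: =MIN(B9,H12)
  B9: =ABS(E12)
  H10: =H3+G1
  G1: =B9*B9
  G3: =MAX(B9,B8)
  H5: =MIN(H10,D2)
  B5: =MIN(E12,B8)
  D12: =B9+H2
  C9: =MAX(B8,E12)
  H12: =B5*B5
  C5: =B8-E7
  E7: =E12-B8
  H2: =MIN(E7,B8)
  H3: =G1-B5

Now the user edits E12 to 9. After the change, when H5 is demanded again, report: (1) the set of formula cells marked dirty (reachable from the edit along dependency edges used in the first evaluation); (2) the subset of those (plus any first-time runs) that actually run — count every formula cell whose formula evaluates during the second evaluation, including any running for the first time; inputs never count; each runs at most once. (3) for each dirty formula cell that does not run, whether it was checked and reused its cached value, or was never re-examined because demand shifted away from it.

First demand of the output computes:
  B5 = MIN(0, -4) = -4
  B9 = ABS(0) = 0
  G1 = 0 * 0 = 0
  H3 = 0 - -4 = 4
  H10 = 4 + 0 = 4
  H12 = -4 * -4 = 16
  D2 = MIN(0, 16) = 0
  H5 = MIN(4, 0) = 0

After the edit, cleaning proceeds:
  B5: a read changed (E12 0->9) — executes, giving -4 — identical to its old value.
  B9: a read changed (E12 0->9) — executes, giving 9.
  G1: a read changed (B9 0->9; B9 0->9) — executes, giving 81.
  H3: a read changed (G1 0->81) — executes, giving 85.
  H10: a read changed (H3 4->85; G1 0->81) — executes, giving 166.
  H12: dirty, but its reads are unchanged (B5 unchanged, B5 unchanged); cached 16 stands.
  D2: a read changed (B9 0->9) — executes, giving 9.
  H5: a read changed (H10 4->166; D2 0->9) — executes, giving 9.

Note where the cutoff bites: H12 is checked, finds nothing changed, and keeps its cache.

The edit dirties: B5, B9, D2, G1, H3, H5, H10, H12.
7 formula cells run: B5, B9, D2, G1, H3, H5, H10.
Cache hits after checking: H12.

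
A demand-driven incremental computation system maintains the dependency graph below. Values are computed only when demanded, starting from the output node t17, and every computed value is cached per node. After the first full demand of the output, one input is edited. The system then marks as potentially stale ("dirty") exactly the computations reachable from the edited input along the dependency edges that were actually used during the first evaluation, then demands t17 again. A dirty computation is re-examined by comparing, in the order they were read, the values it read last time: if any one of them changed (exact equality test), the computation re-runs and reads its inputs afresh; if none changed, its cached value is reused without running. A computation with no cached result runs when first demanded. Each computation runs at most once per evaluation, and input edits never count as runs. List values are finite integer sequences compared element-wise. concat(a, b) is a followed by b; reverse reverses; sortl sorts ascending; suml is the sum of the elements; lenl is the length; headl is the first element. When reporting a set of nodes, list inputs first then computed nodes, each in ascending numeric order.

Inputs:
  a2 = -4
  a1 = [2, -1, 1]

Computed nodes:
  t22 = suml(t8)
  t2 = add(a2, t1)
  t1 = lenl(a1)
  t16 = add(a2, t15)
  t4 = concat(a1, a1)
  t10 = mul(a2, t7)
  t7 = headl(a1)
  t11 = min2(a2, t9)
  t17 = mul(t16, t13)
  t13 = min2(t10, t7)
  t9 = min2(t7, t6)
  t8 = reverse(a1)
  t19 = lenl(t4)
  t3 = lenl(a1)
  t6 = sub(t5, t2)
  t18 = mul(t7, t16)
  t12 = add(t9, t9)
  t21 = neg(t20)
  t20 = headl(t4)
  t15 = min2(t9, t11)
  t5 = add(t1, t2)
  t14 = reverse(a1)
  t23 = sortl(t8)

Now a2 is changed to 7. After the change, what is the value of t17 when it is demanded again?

New value of t17: 18.
Key observation: the cutoff stops propagation at t9 — its inputs' values are unchanged, so it reuses its cache.

First evaluation (everything demanded from the output):
  t1 = lenl([2, -1, 1]) = 3
  t2 = add(-4, 3) = -1
  t5 = add(3, -1) = 2
  t6 = sub(2, -1) = 3
  t7 = headl([2, -1, 1]) = 2
  t9 = min2(2, 3) = 2
  t10 = mul(-4, 2) = -8
  t11 = min2(-4, 2) = -4
  t13 = min2(-8, 2) = -8
  t15 = min2(2, -4) = -4
  t16 = add(-4, -4) = -8
  t17 = mul(-8, -8) = 64

Propagation after the edit:
  t2: runs — a2 -4->7; result 10.
  t5: runs — t2 -1->10; result 13.
  t6: runs — t5 2->13; t2 -1->10; result 3 (same value as before).
  t9: checked — values it read are unchanged (t7 unchanged, t6 unchanged); reused cached 2 without running.
  t10: runs — a2 -4->7; result 14.
  t11: runs — a2 -4->7; result 2.
  t13: runs — t10 -8->14; result 2.
  t15: runs — t11 -4->2; result 2.
  t16: runs — a2 -4->7; t15 -4->2; result 9.
  t17: runs — t16 -8->9; t13 -8->2; result 18.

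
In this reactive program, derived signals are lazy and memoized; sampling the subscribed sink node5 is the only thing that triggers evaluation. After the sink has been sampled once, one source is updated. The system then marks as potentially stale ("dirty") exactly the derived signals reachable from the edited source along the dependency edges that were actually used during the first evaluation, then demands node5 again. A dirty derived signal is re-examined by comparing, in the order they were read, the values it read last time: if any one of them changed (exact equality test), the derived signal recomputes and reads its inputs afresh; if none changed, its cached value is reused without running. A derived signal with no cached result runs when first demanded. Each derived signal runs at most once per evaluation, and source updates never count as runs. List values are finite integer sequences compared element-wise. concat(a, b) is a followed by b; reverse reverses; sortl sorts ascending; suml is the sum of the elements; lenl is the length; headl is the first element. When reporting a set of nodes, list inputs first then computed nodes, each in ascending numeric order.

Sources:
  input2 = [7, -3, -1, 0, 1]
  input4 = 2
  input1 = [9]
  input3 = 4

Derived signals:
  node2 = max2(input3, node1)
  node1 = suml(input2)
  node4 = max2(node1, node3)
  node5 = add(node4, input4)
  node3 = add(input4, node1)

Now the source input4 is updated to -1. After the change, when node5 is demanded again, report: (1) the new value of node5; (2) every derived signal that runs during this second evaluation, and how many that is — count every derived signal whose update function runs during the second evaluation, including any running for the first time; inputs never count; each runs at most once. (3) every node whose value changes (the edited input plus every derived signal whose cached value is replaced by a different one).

Demanding node5 again yields 3.
3 derived signals run: node3, node4, node5.
The nodes whose values change: input4, node3, node4, node5.

First demand of the output computes:
  node1 = suml([7, -3, -1, 0, 1]) = 4
  node3 = add(2, 4) = 6
  node4 = max2(4, 6) = 6
  node5 = add(6, 2) = 8

After the edit, cleaning proceeds:
  node3: a read changed (input4 2->-1) — executes, giving 3.
  node4: a read changed (node3 6->3) — executes, giving 4.
  node5: a read changed (node4 6->4; input4 2->-1) — executes, giving 3.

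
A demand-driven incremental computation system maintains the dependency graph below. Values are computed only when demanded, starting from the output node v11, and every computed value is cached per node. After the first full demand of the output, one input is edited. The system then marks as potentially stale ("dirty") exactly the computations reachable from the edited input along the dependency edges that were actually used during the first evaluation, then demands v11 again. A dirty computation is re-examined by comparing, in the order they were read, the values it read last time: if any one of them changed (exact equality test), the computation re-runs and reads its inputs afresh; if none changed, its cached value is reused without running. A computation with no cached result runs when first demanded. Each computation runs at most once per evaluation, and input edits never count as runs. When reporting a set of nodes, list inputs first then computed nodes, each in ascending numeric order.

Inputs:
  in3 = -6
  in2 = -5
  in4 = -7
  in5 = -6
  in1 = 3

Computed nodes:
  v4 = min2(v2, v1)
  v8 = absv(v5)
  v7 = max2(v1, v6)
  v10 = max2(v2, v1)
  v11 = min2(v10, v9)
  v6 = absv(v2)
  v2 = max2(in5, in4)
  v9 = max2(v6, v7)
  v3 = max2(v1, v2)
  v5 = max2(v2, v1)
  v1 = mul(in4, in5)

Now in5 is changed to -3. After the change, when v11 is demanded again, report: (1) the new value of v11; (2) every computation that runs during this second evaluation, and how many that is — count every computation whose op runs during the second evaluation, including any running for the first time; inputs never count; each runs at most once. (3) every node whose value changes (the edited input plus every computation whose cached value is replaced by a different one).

New value of v11: 21.
Computations that run: v1, v2, v6, v7, v9, v10, v11 — 7 in total.
Values that change: in5, v1, v2, v6, v7, v9, v10, v11.

First evaluation (everything demanded from the output):
  v1 = mul(-7, -6) = 42
  v2 = max2(-6, -7) = -6
  v6 = absv(-6) = 6
  v7 = max2(42, 6) = 42
  v9 = max2(6, 42) = 42
  v10 = max2(-6, 42) = 42
  v11 = min2(42, 42) = 42

Propagation after the edit:
  v1: runs — in5 -6->-3; result 21.
  v2: runs — in5 -6->-3; result -3.
  v6: runs — v2 -6->-3; result 3.
  v7: runs — v1 42->21; v6 6->3; result 21.
  v9: runs — v6 6->3; v7 42->21; result 21.
  v10: runs — v2 -6->-3; v1 42->21; result 21.
  v11: runs — v10 42->21; v9 42->21; result 21.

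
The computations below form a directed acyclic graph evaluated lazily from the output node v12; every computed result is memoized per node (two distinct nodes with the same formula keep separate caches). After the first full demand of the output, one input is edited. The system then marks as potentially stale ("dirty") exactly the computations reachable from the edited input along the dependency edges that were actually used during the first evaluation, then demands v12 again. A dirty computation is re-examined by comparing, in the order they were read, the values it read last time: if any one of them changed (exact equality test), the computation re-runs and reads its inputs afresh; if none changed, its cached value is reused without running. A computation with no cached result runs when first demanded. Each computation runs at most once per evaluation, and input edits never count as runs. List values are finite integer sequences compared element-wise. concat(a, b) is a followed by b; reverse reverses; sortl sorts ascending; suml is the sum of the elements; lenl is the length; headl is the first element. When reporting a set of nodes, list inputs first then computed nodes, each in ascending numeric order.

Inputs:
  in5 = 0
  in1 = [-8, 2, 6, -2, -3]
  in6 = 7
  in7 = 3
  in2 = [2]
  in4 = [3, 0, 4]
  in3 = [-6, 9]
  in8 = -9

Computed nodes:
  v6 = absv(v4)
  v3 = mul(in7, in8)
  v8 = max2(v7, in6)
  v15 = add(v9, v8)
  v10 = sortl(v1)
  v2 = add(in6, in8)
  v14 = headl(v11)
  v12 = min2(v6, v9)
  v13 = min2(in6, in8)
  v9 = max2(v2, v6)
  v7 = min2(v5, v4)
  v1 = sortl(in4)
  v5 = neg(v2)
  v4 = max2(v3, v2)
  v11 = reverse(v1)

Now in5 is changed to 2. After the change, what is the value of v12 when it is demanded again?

First demand of the output computes:
  v2 = add(7, -9) = -2
  v3 = mul(3, -9) = -27
  v4 = max2(-27, -2) = -2
  v6 = absv(-2) = 2
  v9 = max2(-2, 2) = 2
  v12 = min2(2, 2) = 2

After the edit, cleaning proceeds:
  no node depends on in5 at all; the second demand re-runs nothing.

Note the shortcut — nothing in the graph depends on in5 at all, so no recomputation happens.

Demanding v12 again yields 2.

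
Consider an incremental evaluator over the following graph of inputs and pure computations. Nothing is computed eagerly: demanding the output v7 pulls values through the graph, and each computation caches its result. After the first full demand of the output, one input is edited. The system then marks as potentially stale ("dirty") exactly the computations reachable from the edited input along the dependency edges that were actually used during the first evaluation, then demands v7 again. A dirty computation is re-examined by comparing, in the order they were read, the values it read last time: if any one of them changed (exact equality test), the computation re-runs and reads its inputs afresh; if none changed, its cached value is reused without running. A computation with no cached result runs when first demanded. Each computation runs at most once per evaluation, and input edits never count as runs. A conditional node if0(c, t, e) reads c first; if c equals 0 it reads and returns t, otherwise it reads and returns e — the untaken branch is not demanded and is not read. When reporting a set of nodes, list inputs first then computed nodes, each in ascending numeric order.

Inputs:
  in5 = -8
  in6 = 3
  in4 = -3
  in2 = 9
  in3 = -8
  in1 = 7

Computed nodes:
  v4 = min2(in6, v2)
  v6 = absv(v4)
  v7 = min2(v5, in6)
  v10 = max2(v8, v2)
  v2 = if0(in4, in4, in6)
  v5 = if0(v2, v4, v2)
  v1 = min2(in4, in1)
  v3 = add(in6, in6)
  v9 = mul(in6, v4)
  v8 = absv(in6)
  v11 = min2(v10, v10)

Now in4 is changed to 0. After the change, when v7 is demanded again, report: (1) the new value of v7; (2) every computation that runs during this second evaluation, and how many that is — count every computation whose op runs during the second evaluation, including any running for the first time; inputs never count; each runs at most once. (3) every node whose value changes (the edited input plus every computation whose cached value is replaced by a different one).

v7 now evaluates to 0.
Run set: v2, v4, v5, v7 (4 run).
Changed values: in4, v2, v5, v7.
The important point: the flipped condition pulls in fresh nodes; v4 runs for the first time.

Initial pass — values computed on the first demand:
  v2 = if0(in4=-3 -> else branch in6) = 3
  v5 = if0(v2=3 -> else branch v2) = 3
  v7 = min2(3, 3) = 3

Second demand — change propagation:
  v2: re-runs because in4 -3->0; new result 0.
  v4: newly demanded (no cache) — executes and yields 0.
  v5: re-runs because v2 3->0; v2 3->0; new result 0.
  v7: re-runs because v5 3->0; new result 0.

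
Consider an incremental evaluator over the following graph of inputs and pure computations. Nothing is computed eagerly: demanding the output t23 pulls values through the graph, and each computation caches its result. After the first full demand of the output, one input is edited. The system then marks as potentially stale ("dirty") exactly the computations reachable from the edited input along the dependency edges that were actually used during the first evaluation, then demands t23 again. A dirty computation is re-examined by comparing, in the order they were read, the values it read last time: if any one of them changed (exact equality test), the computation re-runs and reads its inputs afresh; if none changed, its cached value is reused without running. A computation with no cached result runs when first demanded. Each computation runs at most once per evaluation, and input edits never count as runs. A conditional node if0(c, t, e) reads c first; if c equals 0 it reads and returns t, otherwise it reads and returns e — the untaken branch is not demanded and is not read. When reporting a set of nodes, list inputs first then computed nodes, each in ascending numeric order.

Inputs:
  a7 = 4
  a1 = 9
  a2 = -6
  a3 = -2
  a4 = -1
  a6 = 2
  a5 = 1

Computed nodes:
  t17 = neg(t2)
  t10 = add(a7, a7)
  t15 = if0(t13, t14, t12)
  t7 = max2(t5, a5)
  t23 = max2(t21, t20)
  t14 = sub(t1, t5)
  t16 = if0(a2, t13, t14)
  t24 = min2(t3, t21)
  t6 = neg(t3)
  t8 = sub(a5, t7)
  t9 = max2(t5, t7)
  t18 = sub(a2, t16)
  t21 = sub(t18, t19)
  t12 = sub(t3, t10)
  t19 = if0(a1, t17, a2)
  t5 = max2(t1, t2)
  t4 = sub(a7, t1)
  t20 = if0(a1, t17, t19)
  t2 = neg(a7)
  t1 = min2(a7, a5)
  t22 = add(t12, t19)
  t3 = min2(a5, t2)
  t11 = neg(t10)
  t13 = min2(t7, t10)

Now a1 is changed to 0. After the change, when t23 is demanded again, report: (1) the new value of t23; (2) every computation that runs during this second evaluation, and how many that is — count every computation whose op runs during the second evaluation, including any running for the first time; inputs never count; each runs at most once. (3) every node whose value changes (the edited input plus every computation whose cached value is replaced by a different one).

Initial pass — values computed on the first demand:
  t1 = min2(4, 1) = 1
  t2 = neg(4) = -4
  t5 = max2(1, -4) = 1
  t14 = sub(1, 1) = 0
  t16 = if0(a2=-6 -> else branch t14) = 0
  t18 = sub(-6, 0) = -6
  t19 = if0(a1=9 -> else branch a2) = -6
  t20 = if0(a1=9 -> else branch t19) = -6
  t21 = sub(-6, -6) = 0
  t23 = max2(0, -6) = 0

Second demand — change propagation:
  t17: newly demanded (no cache) — executes and yields 4.
  t19: re-runs because a1 9->0; new result 4.
  t20: re-runs because a1 9->0; t19 -6->4; new result 4.
  t21: re-runs because t19 -6->4; new result -10.
  t23: re-runs because t21 0->-10; t20 -6->4; new result 4.

The important point: the flipped condition pulls in fresh nodes; t17 runs for the first time.

t23 now evaluates to 4.
Run set: t17, t19, t20, t21, t23 (5 run).
Changed values: a1, t19, t20, t21, t23.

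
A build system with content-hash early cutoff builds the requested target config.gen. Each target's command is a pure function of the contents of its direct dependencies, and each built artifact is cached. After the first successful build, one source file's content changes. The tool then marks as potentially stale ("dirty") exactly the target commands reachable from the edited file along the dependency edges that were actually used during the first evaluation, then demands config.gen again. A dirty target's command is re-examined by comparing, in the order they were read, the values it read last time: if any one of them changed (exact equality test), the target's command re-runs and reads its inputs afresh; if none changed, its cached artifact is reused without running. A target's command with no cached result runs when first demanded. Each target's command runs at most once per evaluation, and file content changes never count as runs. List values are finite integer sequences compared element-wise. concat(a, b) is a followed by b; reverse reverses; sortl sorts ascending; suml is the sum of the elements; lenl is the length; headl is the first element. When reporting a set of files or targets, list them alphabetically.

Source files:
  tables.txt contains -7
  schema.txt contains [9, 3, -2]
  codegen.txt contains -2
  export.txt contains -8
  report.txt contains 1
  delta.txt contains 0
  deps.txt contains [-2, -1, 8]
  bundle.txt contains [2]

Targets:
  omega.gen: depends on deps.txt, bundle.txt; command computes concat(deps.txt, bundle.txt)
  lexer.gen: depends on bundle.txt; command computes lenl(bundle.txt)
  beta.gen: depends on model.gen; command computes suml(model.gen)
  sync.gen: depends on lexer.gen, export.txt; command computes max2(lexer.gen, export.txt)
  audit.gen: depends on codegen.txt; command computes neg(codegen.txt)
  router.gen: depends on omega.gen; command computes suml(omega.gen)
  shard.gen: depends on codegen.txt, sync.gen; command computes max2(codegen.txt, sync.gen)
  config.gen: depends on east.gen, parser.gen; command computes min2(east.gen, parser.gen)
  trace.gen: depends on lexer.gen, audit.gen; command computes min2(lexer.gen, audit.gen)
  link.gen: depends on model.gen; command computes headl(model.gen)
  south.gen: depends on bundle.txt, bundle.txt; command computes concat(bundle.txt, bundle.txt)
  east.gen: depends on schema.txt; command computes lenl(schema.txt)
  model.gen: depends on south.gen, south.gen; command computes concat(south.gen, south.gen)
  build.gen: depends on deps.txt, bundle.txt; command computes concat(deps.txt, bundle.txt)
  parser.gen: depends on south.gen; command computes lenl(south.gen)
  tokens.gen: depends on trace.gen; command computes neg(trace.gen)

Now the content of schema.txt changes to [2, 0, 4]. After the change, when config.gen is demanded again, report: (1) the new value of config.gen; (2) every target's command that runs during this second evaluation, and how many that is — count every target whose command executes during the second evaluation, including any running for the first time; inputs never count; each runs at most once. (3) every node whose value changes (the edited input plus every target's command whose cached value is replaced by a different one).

First evaluation (everything demanded from the output):
  east.gen = lenl([9, 3, -2]) = 3
  south.gen = concat([2], [2]) = [2, 2]
  parser.gen = lenl([2, 2]) = 2
  config.gen = min2(3, 2) = 2

Propagation after the edit:
  east.gen: runs — schema.txt [9, 3, -2]->[2, 0, 4]; result 3 (same value as before).
  config.gen: checked — values it read are unchanged (east.gen unchanged, parser.gen unchanged); reused cached 2 without running.

Key observation: the change is absorbed at east.gen — it re-runs but produces the same value, and the output's value is unchanged.

New value of config.gen: 2.
Target commands that run: east.gen — 1 in total.
Values that change: schema.txt.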